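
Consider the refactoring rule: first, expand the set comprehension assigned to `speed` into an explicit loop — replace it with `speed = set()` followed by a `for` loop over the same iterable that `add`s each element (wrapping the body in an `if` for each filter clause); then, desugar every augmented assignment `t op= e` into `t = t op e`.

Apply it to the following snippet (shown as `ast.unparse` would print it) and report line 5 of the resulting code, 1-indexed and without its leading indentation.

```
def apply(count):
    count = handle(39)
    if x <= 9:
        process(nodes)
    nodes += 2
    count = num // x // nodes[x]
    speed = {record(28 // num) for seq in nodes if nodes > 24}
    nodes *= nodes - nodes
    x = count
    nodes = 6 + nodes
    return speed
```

nodes = nodes + 2

Transformed code:
def apply(count):
    count = handle(39)
    if x <= 9:
        process(nodes)
    nodes = nodes + 2
    count = num // x // nodes[x]
    speed = set()
    for seq in nodes:
        if nodes > 24:
            speed.add(record(28 // num))
    nodes = nodes * (nodes - nodes)
    x = count
    nodes = 6 + nodes
    return speed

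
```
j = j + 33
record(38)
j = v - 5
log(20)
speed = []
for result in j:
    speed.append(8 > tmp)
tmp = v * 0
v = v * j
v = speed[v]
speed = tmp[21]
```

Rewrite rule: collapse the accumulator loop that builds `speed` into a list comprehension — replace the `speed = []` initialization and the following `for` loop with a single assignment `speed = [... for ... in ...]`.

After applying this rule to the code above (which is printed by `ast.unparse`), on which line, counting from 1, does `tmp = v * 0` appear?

Transformed code:
j = j + 33
record(38)
j = v - 5
log(20)
speed = [8 > tmp for result in j]
tmp = v * 0
v = v * j
v = speed[v]
speed = tmp[21]

6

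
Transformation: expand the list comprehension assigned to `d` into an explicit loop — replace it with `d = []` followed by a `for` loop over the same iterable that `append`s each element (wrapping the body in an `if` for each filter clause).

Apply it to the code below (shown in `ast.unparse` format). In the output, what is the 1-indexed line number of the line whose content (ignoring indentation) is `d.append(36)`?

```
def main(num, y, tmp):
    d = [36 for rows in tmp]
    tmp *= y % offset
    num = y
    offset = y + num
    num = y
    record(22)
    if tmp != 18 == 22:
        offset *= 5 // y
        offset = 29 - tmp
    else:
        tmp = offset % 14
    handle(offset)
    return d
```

4

Transformed code:
def main(num, y, tmp):
    d = []
    for rows in tmp:
        d.append(36)
    tmp *= y % offset
    num = y
    offset = y + num
    num = y
    record(22)
    if tmp != 18 == 22:
        offset *= 5 // y
        offset = 29 - tmp
    else:
        tmp = offset % 14
    handle(offset)
    return d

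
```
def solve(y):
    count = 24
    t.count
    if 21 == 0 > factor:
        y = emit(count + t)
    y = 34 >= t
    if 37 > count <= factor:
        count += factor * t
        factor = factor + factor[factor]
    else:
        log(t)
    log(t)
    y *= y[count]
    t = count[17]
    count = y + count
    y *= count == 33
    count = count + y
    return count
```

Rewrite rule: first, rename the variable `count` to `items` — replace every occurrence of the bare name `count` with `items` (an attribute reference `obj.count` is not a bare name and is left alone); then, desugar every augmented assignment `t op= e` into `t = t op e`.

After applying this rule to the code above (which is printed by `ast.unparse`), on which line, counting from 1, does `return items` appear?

18

Transformed code:
def solve(y):
    items = 24
    t.count
    if 21 == 0 > factor:
        y = emit(items + t)
    y = 34 >= t
    if 37 > items <= factor:
        items = items + factor * t
        factor = factor + factor[factor]
    else:
        log(t)
    log(t)
    y = y * y[items]
    t = items[17]
    items = y + items
    y = y * (items == 33)
    items = items + y
    return items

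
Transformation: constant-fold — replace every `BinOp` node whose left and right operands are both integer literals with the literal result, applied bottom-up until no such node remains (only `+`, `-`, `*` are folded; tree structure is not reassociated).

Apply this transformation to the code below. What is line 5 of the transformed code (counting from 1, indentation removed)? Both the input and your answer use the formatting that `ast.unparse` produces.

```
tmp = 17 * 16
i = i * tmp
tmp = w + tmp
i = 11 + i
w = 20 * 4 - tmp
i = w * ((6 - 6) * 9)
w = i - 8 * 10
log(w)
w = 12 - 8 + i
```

Transformed code:
tmp = 272
i = i * tmp
tmp = w + tmp
i = 11 + i
w = 80 - tmp
i = w * 0
w = i - 80
log(w)
w = 4 + i

w = 80 - tmp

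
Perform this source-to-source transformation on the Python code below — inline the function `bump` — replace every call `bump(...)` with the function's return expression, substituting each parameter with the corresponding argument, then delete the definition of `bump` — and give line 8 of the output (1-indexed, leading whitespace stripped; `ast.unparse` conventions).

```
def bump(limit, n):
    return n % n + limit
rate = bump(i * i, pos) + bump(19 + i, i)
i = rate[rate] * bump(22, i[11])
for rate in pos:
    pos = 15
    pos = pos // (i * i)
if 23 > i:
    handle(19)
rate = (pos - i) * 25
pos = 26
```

rate = (pos - i) * 25

Transformed code:
rate = pos % pos + i * i + (i % i + (19 + i))
i = rate[rate] * (i[11] % i[11] + 22)
for rate in pos:
    pos = 15
    pos = pos // (i * i)
if 23 > i:
    handle(19)
rate = (pos - i) * 25
pos = 26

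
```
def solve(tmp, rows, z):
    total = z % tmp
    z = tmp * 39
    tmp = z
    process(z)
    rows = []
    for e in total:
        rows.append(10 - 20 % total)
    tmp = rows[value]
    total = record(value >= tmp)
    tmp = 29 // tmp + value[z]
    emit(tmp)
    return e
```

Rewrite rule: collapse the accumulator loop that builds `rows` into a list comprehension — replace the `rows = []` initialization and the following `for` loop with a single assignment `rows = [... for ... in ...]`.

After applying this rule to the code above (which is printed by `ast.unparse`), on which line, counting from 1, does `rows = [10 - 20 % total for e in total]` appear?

Transformed code:
def solve(tmp, rows, z):
    total = z % tmp
    z = tmp * 39
    tmp = z
    process(z)
    rows = [10 - 20 % total for e in total]
    tmp = rows[value]
    total = record(value >= tmp)
    tmp = 29 // tmp + value[z]
    emit(tmp)
    return e

6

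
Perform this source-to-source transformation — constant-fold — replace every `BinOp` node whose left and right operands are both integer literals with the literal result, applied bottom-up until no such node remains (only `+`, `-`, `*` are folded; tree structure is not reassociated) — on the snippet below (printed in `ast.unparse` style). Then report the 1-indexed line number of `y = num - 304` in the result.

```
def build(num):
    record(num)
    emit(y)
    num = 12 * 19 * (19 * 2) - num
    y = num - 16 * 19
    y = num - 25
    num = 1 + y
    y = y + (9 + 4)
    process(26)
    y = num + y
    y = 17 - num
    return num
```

5

Transformed code:
def build(num):
    record(num)
    emit(y)
    num = 8664 - num
    y = num - 304
    y = num - 25
    num = 1 + y
    y = y + 13
    process(26)
    y = num + y
    y = 17 - num
    return num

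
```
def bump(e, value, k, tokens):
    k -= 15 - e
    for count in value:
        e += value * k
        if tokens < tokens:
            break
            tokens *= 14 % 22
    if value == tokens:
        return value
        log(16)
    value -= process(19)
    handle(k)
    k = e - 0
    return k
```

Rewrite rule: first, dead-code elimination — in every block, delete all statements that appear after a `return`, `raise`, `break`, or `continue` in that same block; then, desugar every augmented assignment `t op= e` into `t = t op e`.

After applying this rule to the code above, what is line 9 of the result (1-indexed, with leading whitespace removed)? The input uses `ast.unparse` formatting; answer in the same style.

Transformed code:
def bump(e, value, k, tokens):
    k = k - (15 - e)
    for count in value:
        e = e + value * k
        if tokens < tokens:
            break
    if value == tokens:
        return value
    value = value - process(19)
    handle(k)
    k = e - 0
    return k

value = value - process(19)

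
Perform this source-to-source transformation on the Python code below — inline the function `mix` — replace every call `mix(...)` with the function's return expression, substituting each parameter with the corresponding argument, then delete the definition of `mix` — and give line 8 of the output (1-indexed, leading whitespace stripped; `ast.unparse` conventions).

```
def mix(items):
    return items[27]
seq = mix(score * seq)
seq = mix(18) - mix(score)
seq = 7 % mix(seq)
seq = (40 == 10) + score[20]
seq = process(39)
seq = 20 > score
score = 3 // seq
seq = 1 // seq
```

Transformed code:
seq = (score * seq)[27]
seq = 18[27] - score[27]
seq = 7 % seq[27]
seq = (40 == 10) + score[20]
seq = process(39)
seq = 20 > score
score = 3 // seq
seq = 1 // seq

seq = 1 // seq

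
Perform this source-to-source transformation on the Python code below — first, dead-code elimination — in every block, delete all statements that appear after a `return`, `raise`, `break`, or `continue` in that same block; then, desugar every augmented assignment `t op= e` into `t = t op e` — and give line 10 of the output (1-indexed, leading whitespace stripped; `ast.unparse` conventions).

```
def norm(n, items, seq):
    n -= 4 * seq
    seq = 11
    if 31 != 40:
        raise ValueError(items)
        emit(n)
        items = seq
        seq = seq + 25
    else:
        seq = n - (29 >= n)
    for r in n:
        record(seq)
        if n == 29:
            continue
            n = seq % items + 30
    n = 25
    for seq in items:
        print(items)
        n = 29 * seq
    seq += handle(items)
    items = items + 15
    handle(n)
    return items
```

Transformed code:
def norm(n, items, seq):
    n = n - 4 * seq
    seq = 11
    if 31 != 40:
        raise ValueError(items)
    else:
        seq = n - (29 >= n)
    for r in n:
        record(seq)
        if n == 29:
            continue
    n = 25
    for seq in items:
        print(items)
        n = 29 * seq
    seq = seq + handle(items)
    items = items + 15
    handle(n)
    return items

if n == 29:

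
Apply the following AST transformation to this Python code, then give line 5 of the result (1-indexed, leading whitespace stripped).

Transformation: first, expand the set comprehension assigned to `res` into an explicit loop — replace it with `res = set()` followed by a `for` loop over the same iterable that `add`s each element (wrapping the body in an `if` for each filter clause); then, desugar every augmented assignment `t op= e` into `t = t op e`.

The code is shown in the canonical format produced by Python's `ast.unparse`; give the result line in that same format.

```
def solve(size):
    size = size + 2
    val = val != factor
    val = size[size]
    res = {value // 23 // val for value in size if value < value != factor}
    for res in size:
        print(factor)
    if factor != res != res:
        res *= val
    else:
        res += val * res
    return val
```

Transformed code:
def solve(size):
    size = size + 2
    val = val != factor
    val = size[size]
    res = set()
    for value in size:
        if value < value != factor:
            res.add(value // 23 // val)
    for res in size:
        print(factor)
    if factor != res != res:
        res = res * val
    else:
        res = res + val * res
    return val

res = set()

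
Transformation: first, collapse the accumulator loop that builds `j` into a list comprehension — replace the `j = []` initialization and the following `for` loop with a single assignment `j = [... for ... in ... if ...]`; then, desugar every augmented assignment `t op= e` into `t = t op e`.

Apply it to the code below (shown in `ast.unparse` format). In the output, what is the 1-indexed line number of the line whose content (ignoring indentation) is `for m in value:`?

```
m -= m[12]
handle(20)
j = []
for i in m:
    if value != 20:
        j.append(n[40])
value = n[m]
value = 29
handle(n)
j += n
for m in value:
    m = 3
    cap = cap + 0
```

Transformed code:
m = m - m[12]
handle(20)
j = [n[40] for i in m if value != 20]
value = n[m]
value = 29
handle(n)
j = j + n
for m in value:
    m = 3
    cap = cap + 0

8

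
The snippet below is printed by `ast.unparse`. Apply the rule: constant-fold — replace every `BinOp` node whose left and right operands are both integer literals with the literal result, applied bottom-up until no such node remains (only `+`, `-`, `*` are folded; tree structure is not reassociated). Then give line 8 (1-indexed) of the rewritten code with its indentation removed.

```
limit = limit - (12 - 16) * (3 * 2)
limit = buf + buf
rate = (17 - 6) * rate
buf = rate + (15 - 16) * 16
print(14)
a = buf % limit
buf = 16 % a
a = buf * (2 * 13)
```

Transformed code:
limit = limit - -24
limit = buf + buf
rate = 11 * rate
buf = rate + -16
print(14)
a = buf % limit
buf = 16 % a
a = buf * 26

a = buf * 26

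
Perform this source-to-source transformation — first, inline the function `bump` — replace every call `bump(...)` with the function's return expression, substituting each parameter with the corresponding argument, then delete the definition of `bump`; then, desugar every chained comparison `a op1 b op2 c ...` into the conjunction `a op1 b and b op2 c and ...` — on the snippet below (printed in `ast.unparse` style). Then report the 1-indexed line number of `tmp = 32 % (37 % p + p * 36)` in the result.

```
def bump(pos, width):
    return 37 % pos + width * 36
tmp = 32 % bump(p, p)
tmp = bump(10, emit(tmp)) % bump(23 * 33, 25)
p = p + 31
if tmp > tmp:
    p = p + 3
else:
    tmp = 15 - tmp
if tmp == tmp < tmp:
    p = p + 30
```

1

Transformed code:
tmp = 32 % (37 % p + p * 36)
tmp = (37 % 10 + emit(tmp) * 36) % (37 % (23 * 33) + 25 * 36)
p = p + 31
if tmp > tmp:
    p = p + 3
else:
    tmp = 15 - tmp
if tmp == tmp and tmp < tmp:
    p = p + 30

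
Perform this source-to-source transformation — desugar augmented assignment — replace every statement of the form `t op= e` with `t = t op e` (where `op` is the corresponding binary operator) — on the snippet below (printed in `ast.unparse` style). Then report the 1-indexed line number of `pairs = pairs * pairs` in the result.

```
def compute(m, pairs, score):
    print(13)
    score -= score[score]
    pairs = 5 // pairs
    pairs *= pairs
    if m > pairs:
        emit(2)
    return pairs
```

Transformed code:
def compute(m, pairs, score):
    print(13)
    score = score - score[score]
    pairs = 5 // pairs
    pairs = pairs * pairs
    if m > pairs:
        emit(2)
    return pairs

5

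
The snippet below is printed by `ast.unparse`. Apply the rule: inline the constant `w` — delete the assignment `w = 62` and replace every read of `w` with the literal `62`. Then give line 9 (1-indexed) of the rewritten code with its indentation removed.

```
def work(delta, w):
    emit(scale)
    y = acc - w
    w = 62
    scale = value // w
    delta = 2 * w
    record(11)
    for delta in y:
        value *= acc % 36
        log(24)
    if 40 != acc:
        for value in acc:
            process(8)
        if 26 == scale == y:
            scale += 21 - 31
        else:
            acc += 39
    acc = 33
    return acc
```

log(24)

Transformed code:
def work(delta, w):
    emit(scale)
    y = acc - 62
    scale = value // 62
    delta = 2 * 62
    record(11)
    for delta in y:
        value *= acc % 36
        log(24)
    if 40 != acc:
        for value in acc:
            process(8)
        if 26 == scale == y:
            scale += 21 - 31
        else:
            acc += 39
    acc = 33
    return acc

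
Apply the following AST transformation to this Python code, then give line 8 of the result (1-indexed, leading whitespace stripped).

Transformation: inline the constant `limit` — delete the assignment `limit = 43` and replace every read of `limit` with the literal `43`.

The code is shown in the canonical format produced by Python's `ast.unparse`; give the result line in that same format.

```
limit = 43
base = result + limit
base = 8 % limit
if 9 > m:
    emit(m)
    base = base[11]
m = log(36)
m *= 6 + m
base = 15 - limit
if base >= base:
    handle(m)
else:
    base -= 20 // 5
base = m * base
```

Transformed code:
base = result + 43
base = 8 % 43
if 9 > m:
    emit(m)
    base = base[11]
m = log(36)
m *= 6 + m
base = 15 - 43
if base >= base:
    handle(m)
else:
    base -= 20 // 5
base = m * base

base = 15 - 43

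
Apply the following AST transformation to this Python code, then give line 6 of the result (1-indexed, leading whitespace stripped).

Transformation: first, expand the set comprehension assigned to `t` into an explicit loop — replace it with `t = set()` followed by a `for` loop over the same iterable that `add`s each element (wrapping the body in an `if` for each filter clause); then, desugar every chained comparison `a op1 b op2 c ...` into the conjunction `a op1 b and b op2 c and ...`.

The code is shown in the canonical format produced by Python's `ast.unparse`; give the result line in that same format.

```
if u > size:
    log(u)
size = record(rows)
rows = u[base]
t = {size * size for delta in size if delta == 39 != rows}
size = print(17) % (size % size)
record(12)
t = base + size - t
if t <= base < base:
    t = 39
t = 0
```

for delta in size:

Transformed code:
if u > size:
    log(u)
size = record(rows)
rows = u[base]
t = set()
for delta in size:
    if delta == 39 and 39 != rows:
        t.add(size * size)
size = print(17) % (size % size)
record(12)
t = base + size - t
if t <= base and base < base:
    t = 39
t = 0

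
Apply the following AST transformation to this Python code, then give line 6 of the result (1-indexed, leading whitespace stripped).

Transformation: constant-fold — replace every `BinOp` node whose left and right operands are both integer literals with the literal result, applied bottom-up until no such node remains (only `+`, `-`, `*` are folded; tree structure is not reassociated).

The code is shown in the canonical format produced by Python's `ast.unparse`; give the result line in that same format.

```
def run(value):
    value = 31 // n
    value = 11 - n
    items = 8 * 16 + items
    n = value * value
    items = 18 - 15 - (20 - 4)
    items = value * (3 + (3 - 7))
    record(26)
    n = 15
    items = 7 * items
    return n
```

items = -13

Transformed code:
def run(value):
    value = 31 // n
    value = 11 - n
    items = 128 + items
    n = value * value
    items = -13
    items = value * -1
    record(26)
    n = 15
    items = 7 * items
    return n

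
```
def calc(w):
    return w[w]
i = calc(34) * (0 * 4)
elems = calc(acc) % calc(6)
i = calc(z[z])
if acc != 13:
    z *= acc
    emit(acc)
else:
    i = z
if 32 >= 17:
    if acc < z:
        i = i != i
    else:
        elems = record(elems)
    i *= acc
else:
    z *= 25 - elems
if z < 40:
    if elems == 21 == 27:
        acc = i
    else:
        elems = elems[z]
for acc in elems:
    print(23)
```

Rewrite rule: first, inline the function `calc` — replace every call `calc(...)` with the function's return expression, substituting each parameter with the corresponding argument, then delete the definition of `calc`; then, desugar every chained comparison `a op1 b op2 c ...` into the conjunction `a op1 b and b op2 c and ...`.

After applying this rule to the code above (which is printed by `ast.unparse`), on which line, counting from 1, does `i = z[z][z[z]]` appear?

Transformed code:
i = 34[34] * (0 * 4)
elems = acc[acc] % 6[6]
i = z[z][z[z]]
if acc != 13:
    z *= acc
    emit(acc)
else:
    i = z
if 32 >= 17:
    if acc < z:
        i = i != i
    else:
        elems = record(elems)
    i *= acc
else:
    z *= 25 - elems
if z < 40:
    if elems == 21 and 21 == 27:
        acc = i
    else:
        elems = elems[z]
for acc in elems:
    print(23)

3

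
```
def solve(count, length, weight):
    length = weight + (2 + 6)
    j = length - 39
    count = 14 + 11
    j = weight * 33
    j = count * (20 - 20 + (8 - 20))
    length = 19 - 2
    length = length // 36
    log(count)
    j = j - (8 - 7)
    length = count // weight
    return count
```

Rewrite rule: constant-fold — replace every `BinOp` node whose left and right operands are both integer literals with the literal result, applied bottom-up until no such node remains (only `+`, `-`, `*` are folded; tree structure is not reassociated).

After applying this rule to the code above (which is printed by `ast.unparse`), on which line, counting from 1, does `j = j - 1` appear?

Transformed code:
def solve(count, length, weight):
    length = weight + 8
    j = length - 39
    count = 25
    j = weight * 33
    j = count * -12
    length = 17
    length = length // 36
    log(count)
    j = j - 1
    length = count // weight
    return count

10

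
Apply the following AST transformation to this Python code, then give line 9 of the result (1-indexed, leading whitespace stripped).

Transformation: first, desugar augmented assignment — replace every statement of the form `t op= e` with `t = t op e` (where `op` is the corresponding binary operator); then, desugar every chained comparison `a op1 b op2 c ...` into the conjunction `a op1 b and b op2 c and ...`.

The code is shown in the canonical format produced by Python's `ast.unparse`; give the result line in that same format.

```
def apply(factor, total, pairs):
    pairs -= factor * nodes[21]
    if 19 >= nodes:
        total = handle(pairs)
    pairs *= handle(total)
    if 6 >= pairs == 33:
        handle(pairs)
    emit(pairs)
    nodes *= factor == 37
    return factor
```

Transformed code:
def apply(factor, total, pairs):
    pairs = pairs - factor * nodes[21]
    if 19 >= nodes:
        total = handle(pairs)
    pairs = pairs * handle(total)
    if 6 >= pairs and pairs == 33:
        handle(pairs)
    emit(pairs)
    nodes = nodes * (factor == 37)
    return factor

nodes = nodes * (factor == 37)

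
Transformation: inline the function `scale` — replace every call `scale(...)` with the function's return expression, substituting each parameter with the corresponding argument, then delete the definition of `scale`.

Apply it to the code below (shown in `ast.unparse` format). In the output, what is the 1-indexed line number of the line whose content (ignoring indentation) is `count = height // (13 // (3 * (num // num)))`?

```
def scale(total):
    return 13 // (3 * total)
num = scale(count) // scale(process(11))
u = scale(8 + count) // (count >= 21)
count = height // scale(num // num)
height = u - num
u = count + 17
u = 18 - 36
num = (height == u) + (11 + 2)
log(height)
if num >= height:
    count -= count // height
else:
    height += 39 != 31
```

3

Transformed code:
num = 13 // (3 * count) // (13 // (3 * process(11)))
u = 13 // (3 * (8 + count)) // (count >= 21)
count = height // (13 // (3 * (num // num)))
height = u - num
u = count + 17
u = 18 - 36
num = (height == u) + (11 + 2)
log(height)
if num >= height:
    count -= count // height
else:
    height += 39 != 31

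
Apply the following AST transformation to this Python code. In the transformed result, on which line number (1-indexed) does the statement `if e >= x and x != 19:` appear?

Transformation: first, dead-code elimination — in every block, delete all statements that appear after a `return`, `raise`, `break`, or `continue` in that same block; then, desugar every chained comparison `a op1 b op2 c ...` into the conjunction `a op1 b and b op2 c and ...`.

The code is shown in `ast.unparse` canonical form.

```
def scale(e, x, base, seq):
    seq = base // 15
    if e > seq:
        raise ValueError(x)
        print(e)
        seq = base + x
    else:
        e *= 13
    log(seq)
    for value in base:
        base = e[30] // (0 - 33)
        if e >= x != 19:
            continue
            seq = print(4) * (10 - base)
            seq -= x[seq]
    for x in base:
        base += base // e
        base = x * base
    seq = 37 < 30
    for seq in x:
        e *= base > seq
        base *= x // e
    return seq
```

Transformed code:
def scale(e, x, base, seq):
    seq = base // 15
    if e > seq:
        raise ValueError(x)
    else:
        e *= 13
    log(seq)
    for value in base:
        base = e[30] // (0 - 33)
        if e >= x and x != 19:
            continue
    for x in base:
        base += base // e
        base = x * base
    seq = 37 < 30
    for seq in x:
        e *= base > seq
        base *= x // e
    return seq

10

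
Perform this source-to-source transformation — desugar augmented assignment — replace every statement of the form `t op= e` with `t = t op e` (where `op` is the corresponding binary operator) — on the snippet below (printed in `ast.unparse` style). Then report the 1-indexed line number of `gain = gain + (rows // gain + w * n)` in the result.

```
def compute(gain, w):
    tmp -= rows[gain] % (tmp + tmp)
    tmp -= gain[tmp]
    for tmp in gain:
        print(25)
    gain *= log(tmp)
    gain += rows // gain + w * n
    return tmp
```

Transformed code:
def compute(gain, w):
    tmp = tmp - rows[gain] % (tmp + tmp)
    tmp = tmp - gain[tmp]
    for tmp in gain:
        print(25)
    gain = gain * log(tmp)
    gain = gain + (rows // gain + w * n)
    return tmp

7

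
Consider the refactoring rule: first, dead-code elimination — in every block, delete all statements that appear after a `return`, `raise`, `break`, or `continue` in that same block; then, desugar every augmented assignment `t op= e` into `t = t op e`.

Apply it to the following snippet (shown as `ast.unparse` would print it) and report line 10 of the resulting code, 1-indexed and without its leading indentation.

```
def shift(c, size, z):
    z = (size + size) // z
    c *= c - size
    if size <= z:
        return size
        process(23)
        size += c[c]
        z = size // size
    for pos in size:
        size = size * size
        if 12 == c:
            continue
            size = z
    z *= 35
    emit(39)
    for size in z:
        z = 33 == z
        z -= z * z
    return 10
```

z = z * 35

Transformed code:
def shift(c, size, z):
    z = (size + size) // z
    c = c * (c - size)
    if size <= z:
        return size
    for pos in size:
        size = size * size
        if 12 == c:
            continue
    z = z * 35
    emit(39)
    for size in z:
        z = 33 == z
        z = z - z * z
    return 10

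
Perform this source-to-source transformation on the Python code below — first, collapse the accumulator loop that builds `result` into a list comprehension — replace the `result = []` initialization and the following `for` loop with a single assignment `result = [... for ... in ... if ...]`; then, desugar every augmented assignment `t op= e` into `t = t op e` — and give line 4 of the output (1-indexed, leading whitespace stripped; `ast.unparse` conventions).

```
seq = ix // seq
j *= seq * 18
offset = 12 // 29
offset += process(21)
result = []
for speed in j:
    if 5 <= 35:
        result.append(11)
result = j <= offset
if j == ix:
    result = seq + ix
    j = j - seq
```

Transformed code:
seq = ix // seq
j = j * (seq * 18)
offset = 12 // 29
offset = offset + process(21)
result = [11 for speed in j if 5 <= 35]
result = j <= offset
if j == ix:
    result = seq + ix
    j = j - seq

offset = offset + process(21)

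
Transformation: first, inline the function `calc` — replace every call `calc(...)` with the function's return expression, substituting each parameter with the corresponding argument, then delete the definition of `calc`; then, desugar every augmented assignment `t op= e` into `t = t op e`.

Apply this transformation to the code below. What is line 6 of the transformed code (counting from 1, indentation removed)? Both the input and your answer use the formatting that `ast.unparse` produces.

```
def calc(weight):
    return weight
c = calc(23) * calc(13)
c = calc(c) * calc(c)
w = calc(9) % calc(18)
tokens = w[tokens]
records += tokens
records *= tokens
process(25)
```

records = records * tokens

Transformed code:
c = 23 * 13
c = c * c
w = 9 % 18
tokens = w[tokens]
records = records + tokens
records = records * tokens
process(25)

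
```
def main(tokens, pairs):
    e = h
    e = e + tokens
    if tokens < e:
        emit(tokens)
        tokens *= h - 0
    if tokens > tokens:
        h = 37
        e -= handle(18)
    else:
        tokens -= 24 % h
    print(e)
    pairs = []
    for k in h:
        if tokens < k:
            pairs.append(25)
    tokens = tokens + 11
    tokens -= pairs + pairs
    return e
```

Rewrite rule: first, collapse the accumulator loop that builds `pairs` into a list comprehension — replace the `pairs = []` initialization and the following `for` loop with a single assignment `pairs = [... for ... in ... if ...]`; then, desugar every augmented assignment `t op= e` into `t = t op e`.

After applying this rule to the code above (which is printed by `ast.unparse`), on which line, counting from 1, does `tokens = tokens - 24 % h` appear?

11

Transformed code:
def main(tokens, pairs):
    e = h
    e = e + tokens
    if tokens < e:
        emit(tokens)
        tokens = tokens * (h - 0)
    if tokens > tokens:
        h = 37
        e = e - handle(18)
    else:
        tokens = tokens - 24 % h
    print(e)
    pairs = [25 for k in h if tokens < k]
    tokens = tokens + 11
    tokens = tokens - (pairs + pairs)
    return e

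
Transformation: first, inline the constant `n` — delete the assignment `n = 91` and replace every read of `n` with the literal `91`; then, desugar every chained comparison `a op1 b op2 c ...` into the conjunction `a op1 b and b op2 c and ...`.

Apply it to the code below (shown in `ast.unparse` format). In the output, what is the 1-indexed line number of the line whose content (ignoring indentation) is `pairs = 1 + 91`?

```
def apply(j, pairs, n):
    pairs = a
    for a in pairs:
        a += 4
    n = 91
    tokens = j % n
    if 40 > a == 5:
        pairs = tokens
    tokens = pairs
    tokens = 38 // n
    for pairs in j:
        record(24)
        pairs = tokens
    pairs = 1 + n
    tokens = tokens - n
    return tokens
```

13

Transformed code:
def apply(j, pairs, n):
    pairs = a
    for a in pairs:
        a += 4
    tokens = j % 91
    if 40 > a and a == 5:
        pairs = tokens
    tokens = pairs
    tokens = 38 // 91
    for pairs in j:
        record(24)
        pairs = tokens
    pairs = 1 + 91
    tokens = tokens - 91
    return tokens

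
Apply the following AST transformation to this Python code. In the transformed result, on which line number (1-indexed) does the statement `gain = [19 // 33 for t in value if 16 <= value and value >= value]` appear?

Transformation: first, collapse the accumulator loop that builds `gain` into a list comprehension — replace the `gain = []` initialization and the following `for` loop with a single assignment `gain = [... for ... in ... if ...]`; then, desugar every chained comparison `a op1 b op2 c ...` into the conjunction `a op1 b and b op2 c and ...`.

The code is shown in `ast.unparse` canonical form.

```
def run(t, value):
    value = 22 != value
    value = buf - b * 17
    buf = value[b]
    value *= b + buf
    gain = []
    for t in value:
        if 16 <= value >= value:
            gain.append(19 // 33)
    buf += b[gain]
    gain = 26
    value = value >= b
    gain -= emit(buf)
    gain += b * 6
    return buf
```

Transformed code:
def run(t, value):
    value = 22 != value
    value = buf - b * 17
    buf = value[b]
    value *= b + buf
    gain = [19 // 33 for t in value if 16 <= value and value >= value]
    buf += b[gain]
    gain = 26
    value = value >= b
    gain -= emit(buf)
    gain += b * 6
    return buf

6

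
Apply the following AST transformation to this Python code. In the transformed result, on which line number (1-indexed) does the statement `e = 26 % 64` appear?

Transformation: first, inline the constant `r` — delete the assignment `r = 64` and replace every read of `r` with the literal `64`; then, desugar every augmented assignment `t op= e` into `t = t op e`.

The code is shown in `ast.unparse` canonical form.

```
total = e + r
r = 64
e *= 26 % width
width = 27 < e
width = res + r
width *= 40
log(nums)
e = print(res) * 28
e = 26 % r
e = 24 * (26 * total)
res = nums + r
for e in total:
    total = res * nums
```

Transformed code:
total = e + 64
e = e * (26 % width)
width = 27 < e
width = res + 64
width = width * 40
log(nums)
e = print(res) * 28
e = 26 % 64
e = 24 * (26 * total)
res = nums + 64
for e in total:
    total = res * nums

8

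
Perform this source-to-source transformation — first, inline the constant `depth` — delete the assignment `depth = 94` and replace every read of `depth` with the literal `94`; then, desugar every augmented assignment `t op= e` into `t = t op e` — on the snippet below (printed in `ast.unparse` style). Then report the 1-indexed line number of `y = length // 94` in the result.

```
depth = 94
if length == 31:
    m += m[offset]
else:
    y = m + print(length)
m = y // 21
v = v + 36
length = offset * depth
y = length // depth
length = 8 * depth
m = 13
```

Transformed code:
if length == 31:
    m = m + m[offset]
else:
    y = m + print(length)
m = y // 21
v = v + 36
length = offset * 94
y = length // 94
length = 8 * 94
m = 13

8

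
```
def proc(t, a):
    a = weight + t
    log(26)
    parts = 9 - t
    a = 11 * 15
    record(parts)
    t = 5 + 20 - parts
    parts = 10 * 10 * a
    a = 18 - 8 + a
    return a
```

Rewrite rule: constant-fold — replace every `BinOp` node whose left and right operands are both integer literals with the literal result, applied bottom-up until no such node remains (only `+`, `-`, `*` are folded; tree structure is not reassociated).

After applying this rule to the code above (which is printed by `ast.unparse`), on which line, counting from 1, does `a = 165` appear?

5

Transformed code:
def proc(t, a):
    a = weight + t
    log(26)
    parts = 9 - t
    a = 165
    record(parts)
    t = 25 - parts
    parts = 100 * a
    a = 10 + a
    return a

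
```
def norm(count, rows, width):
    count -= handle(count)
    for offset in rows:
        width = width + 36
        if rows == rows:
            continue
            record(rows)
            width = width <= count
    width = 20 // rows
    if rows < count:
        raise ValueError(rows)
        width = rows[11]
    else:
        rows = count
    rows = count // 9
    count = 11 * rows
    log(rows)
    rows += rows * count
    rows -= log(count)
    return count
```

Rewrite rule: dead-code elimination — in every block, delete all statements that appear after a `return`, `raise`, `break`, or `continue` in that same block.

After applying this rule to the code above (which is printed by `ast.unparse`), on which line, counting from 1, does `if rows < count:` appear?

8

Transformed code:
def norm(count, rows, width):
    count -= handle(count)
    for offset in rows:
        width = width + 36
        if rows == rows:
            continue
    width = 20 // rows
    if rows < count:
        raise ValueError(rows)
    else:
        rows = count
    rows = count // 9
    count = 11 * rows
    log(rows)
    rows += rows * count
    rows -= log(count)
    return count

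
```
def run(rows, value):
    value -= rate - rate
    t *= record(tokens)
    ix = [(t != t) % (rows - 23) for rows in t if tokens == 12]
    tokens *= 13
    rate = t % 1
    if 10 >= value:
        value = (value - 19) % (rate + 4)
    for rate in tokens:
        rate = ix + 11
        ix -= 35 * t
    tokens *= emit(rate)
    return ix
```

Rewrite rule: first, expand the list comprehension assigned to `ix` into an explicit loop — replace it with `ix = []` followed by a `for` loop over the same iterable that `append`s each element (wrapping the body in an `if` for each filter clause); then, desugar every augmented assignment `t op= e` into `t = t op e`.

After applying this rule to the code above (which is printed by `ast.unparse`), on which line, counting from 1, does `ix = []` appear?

Transformed code:
def run(rows, value):
    value = value - (rate - rate)
    t = t * record(tokens)
    ix = []
    for rows in t:
        if tokens == 12:
            ix.append((t != t) % (rows - 23))
    tokens = tokens * 13
    rate = t % 1
    if 10 >= value:
        value = (value - 19) % (rate + 4)
    for rate in tokens:
        rate = ix + 11
        ix = ix - 35 * t
    tokens = tokens * emit(rate)
    return ix

4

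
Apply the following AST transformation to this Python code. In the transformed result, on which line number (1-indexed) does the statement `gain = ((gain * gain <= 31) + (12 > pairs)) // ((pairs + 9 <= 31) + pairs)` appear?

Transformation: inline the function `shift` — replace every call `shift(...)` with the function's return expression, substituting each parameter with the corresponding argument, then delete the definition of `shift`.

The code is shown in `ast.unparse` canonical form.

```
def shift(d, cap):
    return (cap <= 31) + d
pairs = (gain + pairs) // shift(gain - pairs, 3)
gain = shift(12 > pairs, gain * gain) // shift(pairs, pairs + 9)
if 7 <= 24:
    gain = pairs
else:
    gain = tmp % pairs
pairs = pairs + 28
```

2

Transformed code:
pairs = (gain + pairs) // ((3 <= 31) + (gain - pairs))
gain = ((gain * gain <= 31) + (12 > pairs)) // ((pairs + 9 <= 31) + pairs)
if 7 <= 24:
    gain = pairs
else:
    gain = tmp % pairs
pairs = pairs + 28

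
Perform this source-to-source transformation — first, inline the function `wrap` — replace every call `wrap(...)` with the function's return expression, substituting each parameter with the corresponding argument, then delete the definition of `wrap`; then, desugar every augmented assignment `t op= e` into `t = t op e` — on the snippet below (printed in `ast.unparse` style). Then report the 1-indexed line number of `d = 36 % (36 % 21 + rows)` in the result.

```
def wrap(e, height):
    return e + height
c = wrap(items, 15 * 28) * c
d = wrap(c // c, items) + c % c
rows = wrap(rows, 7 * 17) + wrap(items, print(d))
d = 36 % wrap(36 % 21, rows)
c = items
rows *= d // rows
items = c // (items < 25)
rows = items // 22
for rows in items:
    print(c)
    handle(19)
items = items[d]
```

4

Transformed code:
c = (items + 15 * 28) * c
d = c // c + items + c % c
rows = rows + 7 * 17 + (items + print(d))
d = 36 % (36 % 21 + rows)
c = items
rows = rows * (d // rows)
items = c // (items < 25)
rows = items // 22
for rows in items:
    print(c)
    handle(19)
items = items[d]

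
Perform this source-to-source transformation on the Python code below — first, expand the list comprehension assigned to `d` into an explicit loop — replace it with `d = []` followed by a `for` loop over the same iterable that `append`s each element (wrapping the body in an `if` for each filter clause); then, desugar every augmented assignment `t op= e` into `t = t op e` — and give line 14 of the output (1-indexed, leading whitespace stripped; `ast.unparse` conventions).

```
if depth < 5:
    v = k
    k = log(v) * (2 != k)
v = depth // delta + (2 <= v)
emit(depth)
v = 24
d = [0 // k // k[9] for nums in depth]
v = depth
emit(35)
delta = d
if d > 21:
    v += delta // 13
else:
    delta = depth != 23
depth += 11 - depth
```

v = v + delta // 13

Transformed code:
if depth < 5:
    v = k
    k = log(v) * (2 != k)
v = depth // delta + (2 <= v)
emit(depth)
v = 24
d = []
for nums in depth:
    d.append(0 // k // k[9])
v = depth
emit(35)
delta = d
if d > 21:
    v = v + delta // 13
else:
    delta = depth != 23
depth = depth + (11 - depth)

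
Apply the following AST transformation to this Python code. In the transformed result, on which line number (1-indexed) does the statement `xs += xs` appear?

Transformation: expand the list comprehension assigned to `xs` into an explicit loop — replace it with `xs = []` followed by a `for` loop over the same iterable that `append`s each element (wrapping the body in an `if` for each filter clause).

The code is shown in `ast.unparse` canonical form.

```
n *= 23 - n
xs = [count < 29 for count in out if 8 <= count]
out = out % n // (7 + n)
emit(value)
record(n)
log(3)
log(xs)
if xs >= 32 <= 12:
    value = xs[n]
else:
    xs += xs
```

14

Transformed code:
n *= 23 - n
xs = []
for count in out:
    if 8 <= count:
        xs.append(count < 29)
out = out % n // (7 + n)
emit(value)
record(n)
log(3)
log(xs)
if xs >= 32 <= 12:
    value = xs[n]
else:
    xs += xs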